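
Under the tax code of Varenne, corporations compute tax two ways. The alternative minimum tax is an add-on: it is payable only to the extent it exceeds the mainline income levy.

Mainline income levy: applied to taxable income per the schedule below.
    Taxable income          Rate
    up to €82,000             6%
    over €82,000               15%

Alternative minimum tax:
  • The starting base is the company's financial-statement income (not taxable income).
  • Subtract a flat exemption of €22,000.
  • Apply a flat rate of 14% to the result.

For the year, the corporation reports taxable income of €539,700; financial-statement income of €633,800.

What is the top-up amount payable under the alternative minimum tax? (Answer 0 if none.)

€12,077

Mainline income levy:
  €82,000 × 6% = €4,920
  €457,700 × 15% = €68,655
  → €73,575

Alternative minimum tax:
  Base (financial-statement income): €633,800
  Less exemption €22,000 → base €611,800
  €611,800 × 14% = €85,652

Excess of alternative minimum tax over mainline income levy: €85,652 − €73,575 = €12,077.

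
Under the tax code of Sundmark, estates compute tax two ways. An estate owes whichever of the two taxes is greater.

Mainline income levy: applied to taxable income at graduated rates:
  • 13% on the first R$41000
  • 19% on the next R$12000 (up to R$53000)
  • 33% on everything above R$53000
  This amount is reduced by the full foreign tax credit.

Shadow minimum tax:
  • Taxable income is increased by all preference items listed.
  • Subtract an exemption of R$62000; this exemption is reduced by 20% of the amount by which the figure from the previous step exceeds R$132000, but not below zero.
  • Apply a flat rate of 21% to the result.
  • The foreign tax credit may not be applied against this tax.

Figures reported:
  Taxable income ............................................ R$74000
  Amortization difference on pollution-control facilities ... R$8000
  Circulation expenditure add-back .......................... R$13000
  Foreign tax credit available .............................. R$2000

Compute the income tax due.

Shadow minimum tax:
  Adjusted income: R$74000 + R$8000 + R$13000 = R$95000
  Exemption: R$95000 ≤ R$132000, so full R$62000 applies
  Base: R$95000 − R$62000 = R$33000
  R$33000 × 21% = R$6930

Mainline income levy:
  R$41000 × 13% = R$5330
  R$12000 × 19% = R$2280
  R$21000 × 33% = R$6930
  → R$14540
  Less foreign tax credit R$2000 → R$12540

R$12540 > R$6930, so the mainline income levy governs.

R$12540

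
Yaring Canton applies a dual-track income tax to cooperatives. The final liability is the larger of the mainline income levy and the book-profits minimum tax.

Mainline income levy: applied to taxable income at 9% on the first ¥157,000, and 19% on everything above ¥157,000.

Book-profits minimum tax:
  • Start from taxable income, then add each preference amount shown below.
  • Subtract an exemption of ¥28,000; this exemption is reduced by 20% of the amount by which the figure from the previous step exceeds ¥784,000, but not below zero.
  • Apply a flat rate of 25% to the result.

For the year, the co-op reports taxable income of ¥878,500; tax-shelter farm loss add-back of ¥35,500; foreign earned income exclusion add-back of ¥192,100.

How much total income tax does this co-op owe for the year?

Mainline income levy:
  ¥157,000 × 9% = ¥14,130
  ¥721,500 × 19% = ¥137,085
  → ¥151,215

Book-profits minimum tax:
  Adjusted income: ¥878,500 + ¥35,500 + ¥192,100 = ¥1,106,100
  Exemption: 20% × (¥1,106,100 − ¥784,000) = ¥64,420 ≥ ¥28,000, so the exemption is fully phased out
  Base: ¥1,106,100 − ¥0 = ¥1,106,100
  ¥1,106,100 × 25% = ¥276,525

¥276,525 > ¥151,215, so the book-profits minimum tax is the binding amount.

¥276,525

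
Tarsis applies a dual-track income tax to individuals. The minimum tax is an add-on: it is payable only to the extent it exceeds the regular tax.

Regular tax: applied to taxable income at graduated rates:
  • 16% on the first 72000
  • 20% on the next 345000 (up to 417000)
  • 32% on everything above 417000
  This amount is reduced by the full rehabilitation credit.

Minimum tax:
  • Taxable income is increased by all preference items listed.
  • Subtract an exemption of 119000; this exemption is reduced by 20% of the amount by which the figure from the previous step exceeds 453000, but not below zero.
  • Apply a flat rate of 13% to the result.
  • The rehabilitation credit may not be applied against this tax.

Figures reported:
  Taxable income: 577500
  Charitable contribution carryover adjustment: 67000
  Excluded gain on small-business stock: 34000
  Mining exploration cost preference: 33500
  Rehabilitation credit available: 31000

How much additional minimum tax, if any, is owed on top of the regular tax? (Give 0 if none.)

Minimum tax:
  Adjusted income: 577500 + 67000 + 34000 + 33500 = 712000
  Exemption: 119000 − 20% × (712000 − 453000) = 119000 − 51800 = 67200
  Base: 712000 − 67200 = 644800
  644800 × 13% = 83824

Regular tax:
  72000 × 16% = 11520
  345000 × 20% = 69000
  160500 × 32% = 51360
  → 131880
  Less rehabilitation credit 31000 → 100880

83824 ≤ 100880, so no add-on is due.

0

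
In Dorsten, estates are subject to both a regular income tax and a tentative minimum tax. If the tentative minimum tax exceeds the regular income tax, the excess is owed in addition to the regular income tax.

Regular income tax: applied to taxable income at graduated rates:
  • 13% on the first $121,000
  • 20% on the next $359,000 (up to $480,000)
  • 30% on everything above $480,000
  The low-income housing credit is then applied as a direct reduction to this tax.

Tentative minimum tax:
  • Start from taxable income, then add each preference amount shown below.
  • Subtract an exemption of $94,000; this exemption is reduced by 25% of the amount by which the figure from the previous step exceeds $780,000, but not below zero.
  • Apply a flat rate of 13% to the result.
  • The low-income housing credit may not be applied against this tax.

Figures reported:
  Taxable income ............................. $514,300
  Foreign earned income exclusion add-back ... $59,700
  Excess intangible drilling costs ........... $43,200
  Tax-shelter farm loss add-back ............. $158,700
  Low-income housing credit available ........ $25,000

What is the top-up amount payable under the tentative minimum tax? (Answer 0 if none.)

$15,827

Tentative minimum tax:
  Adjusted income: $514,300 + $59,700 + $43,200 + $158,700 = $775,900
  Exemption: $775,900 ≤ $780,000, so full $94,000 applies
  Base: $775,900 − $94,000 = $681,900
  $681,900 × 13% = $88,647

Regular income tax:
  $121,000 × 13% = $15,730
  $359,000 × 20% = $71,800
  $34,300 × 30% = $10,290
  → $97,820
  Less low-income housing credit $25,000 → $72,820

Excess of tentative minimum tax over regular income tax: $88,647 − $72,820 = $15,827.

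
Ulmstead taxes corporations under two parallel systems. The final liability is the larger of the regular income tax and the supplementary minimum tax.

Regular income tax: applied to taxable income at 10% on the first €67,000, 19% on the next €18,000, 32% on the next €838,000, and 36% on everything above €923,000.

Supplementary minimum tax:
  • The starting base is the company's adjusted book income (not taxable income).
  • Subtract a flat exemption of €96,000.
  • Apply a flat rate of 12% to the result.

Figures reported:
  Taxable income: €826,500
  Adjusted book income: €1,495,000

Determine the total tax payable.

Supplementary minimum tax:
  Base (adjusted book income): €1,495,000
  Less exemption €96,000 → base €1,399,000
  €1,399,000 × 12% = €167,880

Regular income tax:
  €67,000 × 10% = €6,700
  €18,000 × 19% = €3,420
  €741,500 × 32% = €237,280
  → €247,400

€247,400 > €167,880, so the regular income tax governs.

€247,400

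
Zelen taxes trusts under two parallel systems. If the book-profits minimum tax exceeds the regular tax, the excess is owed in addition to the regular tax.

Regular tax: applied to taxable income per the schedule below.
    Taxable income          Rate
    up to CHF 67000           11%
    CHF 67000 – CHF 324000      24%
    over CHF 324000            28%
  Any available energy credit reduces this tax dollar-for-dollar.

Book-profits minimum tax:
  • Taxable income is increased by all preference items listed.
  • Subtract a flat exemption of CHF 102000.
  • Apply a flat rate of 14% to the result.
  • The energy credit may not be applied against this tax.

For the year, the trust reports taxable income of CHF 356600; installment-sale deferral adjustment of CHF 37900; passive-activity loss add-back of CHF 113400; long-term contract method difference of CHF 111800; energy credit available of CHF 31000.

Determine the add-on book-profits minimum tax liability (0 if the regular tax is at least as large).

Regular tax:
  CHF 67000 × 11% = CHF 7370
  CHF 257000 × 24% = CHF 61680
  CHF 32600 × 28% = CHF 9128
  → CHF 78178
  Less energy credit CHF 31000 → CHF 47178

Book-profits minimum tax:
  Adjusted income: CHF 356600 + CHF 37900 + CHF 113400 + CHF 111800 = CHF 619700
  Less exemption CHF 102000 → base CHF 517700
  CHF 517700 × 14% = CHF 72478

Excess of book-profits minimum tax over regular tax: CHF 72478 − CHF 47178 = CHF 25300.

CHF 25300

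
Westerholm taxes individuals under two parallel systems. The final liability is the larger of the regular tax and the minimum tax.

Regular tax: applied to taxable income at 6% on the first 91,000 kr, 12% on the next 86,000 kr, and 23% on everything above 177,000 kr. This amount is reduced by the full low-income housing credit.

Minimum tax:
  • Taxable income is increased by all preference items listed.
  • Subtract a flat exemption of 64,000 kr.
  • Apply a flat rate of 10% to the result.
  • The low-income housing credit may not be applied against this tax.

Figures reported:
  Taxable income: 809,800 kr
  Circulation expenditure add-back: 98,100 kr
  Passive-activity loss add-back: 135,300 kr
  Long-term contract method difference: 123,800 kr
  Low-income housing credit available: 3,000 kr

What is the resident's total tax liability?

Regular tax:
  91,000 kr × 6% = 5,460 kr
  86,000 kr × 12% = 10,320 kr
  632,800 kr × 23% = 145,544 kr
  → 161,324 kr
  Less low-income housing credit 3,000 kr → 158,324 kr

Minimum tax:
  Adjusted income: 809,800 kr + 98,100 kr + 135,300 kr + 123,800 kr = 1,167,000 kr
  Less exemption 64,000 kr → base 1,103,000 kr
  1,103,000 kr × 10% = 110,300 kr

158,324 kr > 110,300 kr, so the regular tax governs.

158,324 kr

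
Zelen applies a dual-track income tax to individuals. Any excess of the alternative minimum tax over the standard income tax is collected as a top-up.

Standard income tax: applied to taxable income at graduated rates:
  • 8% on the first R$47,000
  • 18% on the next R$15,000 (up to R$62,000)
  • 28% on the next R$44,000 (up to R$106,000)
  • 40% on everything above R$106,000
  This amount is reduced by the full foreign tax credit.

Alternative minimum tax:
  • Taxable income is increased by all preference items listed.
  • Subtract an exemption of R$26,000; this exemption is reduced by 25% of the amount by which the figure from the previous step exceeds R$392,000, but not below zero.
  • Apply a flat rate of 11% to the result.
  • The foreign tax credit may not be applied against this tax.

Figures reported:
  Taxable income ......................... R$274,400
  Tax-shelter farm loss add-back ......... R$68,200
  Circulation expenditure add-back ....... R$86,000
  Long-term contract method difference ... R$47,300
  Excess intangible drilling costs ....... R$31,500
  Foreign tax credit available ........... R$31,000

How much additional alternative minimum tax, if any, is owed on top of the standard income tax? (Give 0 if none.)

Standard income tax:
  R$47,000 × 8% = R$3,760
  R$15,000 × 18% = R$2,700
  R$44,000 × 28% = R$12,320
  R$168,400 × 40% = R$67,360
  → R$86,140
  Less foreign tax credit R$31,000 → R$55,140

Alternative minimum tax:
  Adjusted income: R$274,400 + R$68,200 + R$86,000 + R$47,300 + R$31,500 = R$507,400
  Exemption: 25% × (R$507,400 − R$392,000) = R$28,850 ≥ R$26,000, so the exemption is fully phased out
  Base: R$507,400 − R$0 = R$507,400
  R$507,400 × 11% = R$55,814

Excess of alternative minimum tax over standard income tax: R$55,814 − R$55,140 = R$674.

R$674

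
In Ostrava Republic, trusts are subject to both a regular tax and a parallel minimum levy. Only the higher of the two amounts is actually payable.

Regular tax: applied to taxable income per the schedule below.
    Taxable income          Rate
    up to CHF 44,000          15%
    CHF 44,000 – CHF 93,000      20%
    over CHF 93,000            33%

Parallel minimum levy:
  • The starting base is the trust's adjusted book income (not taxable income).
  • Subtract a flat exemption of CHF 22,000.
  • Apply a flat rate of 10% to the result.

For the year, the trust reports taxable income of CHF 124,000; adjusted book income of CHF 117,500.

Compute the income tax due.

CHF 26,630

Parallel minimum levy:
  Base (adjusted book income): CHF 117,500
  Less exemption CHF 22,000 → base CHF 95,500
  CHF 95,500 × 10% = CHF 9,550

Regular tax:
  CHF 44,000 × 15% = CHF 6,600
  CHF 49,000 × 20% = CHF 9,800
  CHF 31,000 × 33% = CHF 10,230
  → CHF 26,630

CHF 26,630 > CHF 9,550, so the regular tax governs.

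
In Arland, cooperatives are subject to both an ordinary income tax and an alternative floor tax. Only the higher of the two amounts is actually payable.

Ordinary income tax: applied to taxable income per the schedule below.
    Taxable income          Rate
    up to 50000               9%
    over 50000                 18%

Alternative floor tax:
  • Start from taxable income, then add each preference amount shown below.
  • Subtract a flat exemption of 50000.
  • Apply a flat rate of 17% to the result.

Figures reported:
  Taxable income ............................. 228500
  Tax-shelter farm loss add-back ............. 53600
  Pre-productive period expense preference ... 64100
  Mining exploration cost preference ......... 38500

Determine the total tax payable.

Alternative floor tax:
  Adjusted income: 228500 + 53600 + 64100 + 38500 = 384700
  Less exemption 50000 → base 334700
  334700 × 17% = 56899

Ordinary income tax:
  50000 × 9% = 4500
  178500 × 18% = 32130
  → 36630

56899 > 36630, so the alternative floor tax is the binding amount.

56899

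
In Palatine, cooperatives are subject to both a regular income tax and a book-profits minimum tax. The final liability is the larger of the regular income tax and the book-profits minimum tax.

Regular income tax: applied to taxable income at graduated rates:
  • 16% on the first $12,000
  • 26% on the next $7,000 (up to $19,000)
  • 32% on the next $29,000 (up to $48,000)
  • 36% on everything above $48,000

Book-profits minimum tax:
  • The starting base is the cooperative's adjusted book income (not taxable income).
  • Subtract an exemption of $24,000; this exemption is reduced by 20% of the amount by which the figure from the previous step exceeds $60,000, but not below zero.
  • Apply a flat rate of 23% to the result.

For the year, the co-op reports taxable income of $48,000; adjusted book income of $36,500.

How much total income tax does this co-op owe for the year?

$13,020

Regular income tax:
  $12,000 × 16% = $1,920
  $7,000 × 26% = $1,820
  $29,000 × 32% = $9,280
  → $13,020

Book-profits minimum tax:
  Base (adjusted book income): $36,500
  Exemption: $36,500 ≤ $60,000, so full $24,000 applies
  Base: $36,500 − $24,000 = $12,500
  $12,500 × 23% = $2,875

$13,020 > $2,875, so the regular income tax governs.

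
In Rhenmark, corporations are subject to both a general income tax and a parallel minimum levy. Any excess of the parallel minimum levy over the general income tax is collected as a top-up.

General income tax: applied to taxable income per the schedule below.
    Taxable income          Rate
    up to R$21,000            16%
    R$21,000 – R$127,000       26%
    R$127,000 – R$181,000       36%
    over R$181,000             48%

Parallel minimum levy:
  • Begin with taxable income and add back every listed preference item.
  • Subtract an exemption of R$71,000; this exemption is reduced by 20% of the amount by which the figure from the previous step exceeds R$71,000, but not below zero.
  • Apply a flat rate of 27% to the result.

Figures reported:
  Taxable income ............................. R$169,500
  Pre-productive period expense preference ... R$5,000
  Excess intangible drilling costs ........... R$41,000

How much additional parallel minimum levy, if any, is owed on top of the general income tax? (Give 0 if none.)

R$598

General income tax:
  R$21,000 × 16% = R$3,360
  R$106,000 × 26% = R$27,560
  R$42,500 × 36% = R$15,300
  → R$46,220

Parallel minimum levy:
  Adjusted income: R$169,500 + R$5,000 + R$41,000 = R$215,500
  Exemption: R$71,000 − 20% × (R$215,500 − R$71,000) = R$71,000 − R$28,900 = R$42,100
  Base: R$215,500 − R$42,100 = R$173,400
  R$173,400 × 27% = R$46,818

Excess of parallel minimum levy over general income tax: R$46,818 − R$46,220 = R$598.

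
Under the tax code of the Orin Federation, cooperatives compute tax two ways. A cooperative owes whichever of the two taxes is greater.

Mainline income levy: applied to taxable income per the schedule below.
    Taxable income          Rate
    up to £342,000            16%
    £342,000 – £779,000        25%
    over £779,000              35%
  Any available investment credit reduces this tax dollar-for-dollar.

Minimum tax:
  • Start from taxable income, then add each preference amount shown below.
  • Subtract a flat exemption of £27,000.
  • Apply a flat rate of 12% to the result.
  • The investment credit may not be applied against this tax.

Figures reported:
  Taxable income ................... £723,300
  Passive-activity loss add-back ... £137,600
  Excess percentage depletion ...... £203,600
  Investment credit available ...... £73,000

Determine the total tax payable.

£124,500

Minimum tax:
  Adjusted income: £723,300 + £137,600 + £203,600 = £1,064,500
  Less exemption £27,000 → base £1,037,500
  £1,037,500 × 12% = £124,500

Mainline income levy:
  £342,000 × 16% = £54,720
  £381,300 × 25% = £95,325
  → £150,045
  Less investment credit £73,000 → £77,045

£124,500 > £77,045, so the minimum tax is the binding amount.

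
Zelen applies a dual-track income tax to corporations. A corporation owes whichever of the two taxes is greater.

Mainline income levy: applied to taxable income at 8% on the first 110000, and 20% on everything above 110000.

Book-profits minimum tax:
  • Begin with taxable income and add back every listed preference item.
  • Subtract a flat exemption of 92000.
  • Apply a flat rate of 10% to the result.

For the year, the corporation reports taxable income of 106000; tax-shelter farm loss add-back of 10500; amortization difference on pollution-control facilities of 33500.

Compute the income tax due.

Book-profits minimum tax:
  Adjusted income: 106000 + 10500 + 33500 = 150000
  Less exemption 92000 → base 58000
  58000 × 10% = 5800

Mainline income levy:
  106000 × 8% = 8480

8480 > 5800, so the mainline income levy governs.

8480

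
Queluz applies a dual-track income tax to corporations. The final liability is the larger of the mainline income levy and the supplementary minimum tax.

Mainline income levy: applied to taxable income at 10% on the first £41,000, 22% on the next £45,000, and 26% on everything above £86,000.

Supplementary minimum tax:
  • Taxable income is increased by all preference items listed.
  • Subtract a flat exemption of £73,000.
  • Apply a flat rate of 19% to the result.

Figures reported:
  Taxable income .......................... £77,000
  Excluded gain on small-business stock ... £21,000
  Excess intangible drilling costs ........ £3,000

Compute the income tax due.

Supplementary minimum tax:
  Adjusted income: £77,000 + £21,000 + £3,000 = £101,000
  Less exemption £73,000 → base £28,000
  £28,000 × 19% = £5,320

Mainline income levy:
  £41,000 × 10% = £4,100
  £36,000 × 22% = £7,920
  → £12,020

£12,020 > £5,320, so the mainline income levy governs.

£12,020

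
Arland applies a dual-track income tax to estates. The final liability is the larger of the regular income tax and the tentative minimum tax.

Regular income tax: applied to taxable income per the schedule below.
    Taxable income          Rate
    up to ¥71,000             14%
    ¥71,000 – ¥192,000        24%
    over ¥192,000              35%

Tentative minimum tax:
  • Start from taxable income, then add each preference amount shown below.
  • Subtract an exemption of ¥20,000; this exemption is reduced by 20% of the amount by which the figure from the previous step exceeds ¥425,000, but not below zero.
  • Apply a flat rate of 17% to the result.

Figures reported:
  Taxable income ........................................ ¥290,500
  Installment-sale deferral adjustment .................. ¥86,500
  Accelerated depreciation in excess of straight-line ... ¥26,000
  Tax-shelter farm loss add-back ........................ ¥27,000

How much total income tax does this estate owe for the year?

¥73,455

Tentative minimum tax:
  Adjusted income: ¥290,500 + ¥86,500 + ¥26,000 + ¥27,000 = ¥430,000
  Exemption: ¥20,000 − 20% × (¥430,000 − ¥425,000) = ¥20,000 − ¥1,000 = ¥19,000
  Base: ¥430,000 − ¥19,000 = ¥411,000
  ¥411,000 × 17% = ¥69,870

Regular income tax:
  ¥71,000 × 14% = ¥9,940
  ¥121,000 × 24% = ¥29,040
  ¥98,500 × 35% = ¥34,475
  → ¥73,455

¥73,455 > ¥69,870, so the regular income tax governs.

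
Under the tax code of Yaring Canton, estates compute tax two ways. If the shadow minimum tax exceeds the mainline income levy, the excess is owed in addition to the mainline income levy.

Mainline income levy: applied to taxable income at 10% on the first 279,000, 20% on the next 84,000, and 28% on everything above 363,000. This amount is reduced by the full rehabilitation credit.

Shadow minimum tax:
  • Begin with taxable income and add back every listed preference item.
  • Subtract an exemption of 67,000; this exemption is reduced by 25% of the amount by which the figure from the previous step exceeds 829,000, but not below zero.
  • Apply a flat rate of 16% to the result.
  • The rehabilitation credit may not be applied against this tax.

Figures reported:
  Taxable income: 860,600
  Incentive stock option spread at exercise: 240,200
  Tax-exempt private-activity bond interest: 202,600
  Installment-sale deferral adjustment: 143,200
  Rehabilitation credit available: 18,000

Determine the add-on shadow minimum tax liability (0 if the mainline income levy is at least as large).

Mainline income levy:
  279,000 × 10% = 27,900
  84,000 × 20% = 16,800
  497,600 × 28% = 139,328
  → 184,028
  Less rehabilitation credit 18,000 → 166,028

Shadow minimum tax:
  Adjusted income: 860,600 + 240,200 + 202,600 + 143,200 = 1,446,600
  Exemption: 25% × (1,446,600 − 829,000) = 154,400 ≥ 67,000, so the exemption is fully phased out
  Base: 1,446,600 − 0 = 1,446,600
  1,446,600 × 16% = 231,456

Excess of shadow minimum tax over mainline income levy: 231,456 − 166,028 = 65,428.

65,428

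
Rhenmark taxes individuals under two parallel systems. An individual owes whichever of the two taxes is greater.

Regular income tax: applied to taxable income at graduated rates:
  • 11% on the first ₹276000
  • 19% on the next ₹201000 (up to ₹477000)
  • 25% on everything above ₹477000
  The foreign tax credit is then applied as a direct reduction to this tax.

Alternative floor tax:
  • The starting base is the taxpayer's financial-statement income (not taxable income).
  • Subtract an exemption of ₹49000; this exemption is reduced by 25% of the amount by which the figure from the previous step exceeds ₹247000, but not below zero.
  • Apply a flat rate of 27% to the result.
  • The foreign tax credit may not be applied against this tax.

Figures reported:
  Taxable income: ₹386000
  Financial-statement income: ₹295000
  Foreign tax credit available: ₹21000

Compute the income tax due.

₹69660

Regular income tax:
  ₹276000 × 11% = ₹30360
  ₹110000 × 19% = ₹20900
  → ₹51260
  Less foreign tax credit ₹21000 → ₹30260

Alternative floor tax:
  Base (financial-statement income): ₹295000
  Exemption: ₹49000 − 25% × (₹295000 − ₹247000) = ₹49000 − ₹12000 = ₹37000
  Base: ₹295000 − ₹37000 = ₹258000
  ₹258000 × 27% = ₹69660

₹69660 > ₹30260, so the alternative floor tax is the binding amount.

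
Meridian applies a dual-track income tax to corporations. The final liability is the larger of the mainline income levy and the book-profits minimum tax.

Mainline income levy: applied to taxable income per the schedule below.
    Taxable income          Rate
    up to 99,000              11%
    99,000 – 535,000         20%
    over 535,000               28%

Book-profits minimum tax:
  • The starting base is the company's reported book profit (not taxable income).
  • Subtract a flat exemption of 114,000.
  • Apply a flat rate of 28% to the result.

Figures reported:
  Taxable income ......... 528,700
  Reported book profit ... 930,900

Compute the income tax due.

228,732

Book-profits minimum tax:
  Base (reported book profit): 930,900
  Less exemption 114,000 → base 816,900
  816,900 × 28% = 228,732

Mainline income levy:
  99,000 × 11% = 10,890
  429,700 × 20% = 85,940
  → 96,830

228,732 > 96,830, so the book-profits minimum tax is the binding amount.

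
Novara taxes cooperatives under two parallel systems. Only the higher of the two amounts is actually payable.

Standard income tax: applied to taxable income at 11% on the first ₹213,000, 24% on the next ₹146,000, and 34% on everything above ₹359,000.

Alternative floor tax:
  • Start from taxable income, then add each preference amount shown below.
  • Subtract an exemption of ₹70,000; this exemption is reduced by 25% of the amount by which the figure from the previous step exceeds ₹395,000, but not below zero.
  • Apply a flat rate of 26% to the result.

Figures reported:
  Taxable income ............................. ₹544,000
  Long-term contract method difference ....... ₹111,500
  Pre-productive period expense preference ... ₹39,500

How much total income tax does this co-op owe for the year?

Alternative floor tax:
  Adjusted income: ₹544,000 + ₹111,500 + ₹39,500 = ₹695,000
  Exemption: 25% × (₹695,000 − ₹395,000) = ₹75,000 ≥ ₹70,000, so the exemption is fully phased out
  Base: ₹695,000 − ₹0 = ₹695,000
  ₹695,000 × 26% = ₹180,700

Standard income tax:
  ₹213,000 × 11% = ₹23,430
  ₹146,000 × 24% = ₹35,040
  ₹185,000 × 34% = ₹62,900
  → ₹121,370

₹180,700 > ₹121,370, so the alternative floor tax is the binding amount.

₹180,700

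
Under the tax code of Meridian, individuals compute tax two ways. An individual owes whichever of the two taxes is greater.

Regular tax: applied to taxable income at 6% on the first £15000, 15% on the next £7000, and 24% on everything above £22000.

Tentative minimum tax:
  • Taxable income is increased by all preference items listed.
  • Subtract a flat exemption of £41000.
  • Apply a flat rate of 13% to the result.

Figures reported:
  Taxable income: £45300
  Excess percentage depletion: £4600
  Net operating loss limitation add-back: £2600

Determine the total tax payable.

Regular tax:
  £15000 × 6% = £900
  £7000 × 15% = £1050
  £23300 × 24% = £5592
  → £7542

Tentative minimum tax:
  Adjusted income: £45300 + £4600 + £2600 = £52500
  Less exemption £41000 → base £11500
  £11500 × 13% = £1495

£7542 > £1495, so the regular tax governs.

£7542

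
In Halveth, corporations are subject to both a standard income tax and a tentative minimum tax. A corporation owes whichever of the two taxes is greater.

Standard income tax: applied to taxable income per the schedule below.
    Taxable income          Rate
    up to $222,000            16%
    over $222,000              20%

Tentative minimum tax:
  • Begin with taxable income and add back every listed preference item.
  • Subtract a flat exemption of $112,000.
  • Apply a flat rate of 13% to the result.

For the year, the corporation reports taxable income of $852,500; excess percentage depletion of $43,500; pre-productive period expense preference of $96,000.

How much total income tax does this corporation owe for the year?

Standard income tax:
  $222,000 × 16% = $35,520
  $630,500 × 20% = $126,100
  → $161,620

Tentative minimum tax:
  Adjusted income: $852,500 + $43,500 + $96,000 = $992,000
  Less exemption $112,000 → base $880,000
  $880,000 × 13% = $114,400

$161,620 > $114,400, so the standard income tax governs.

$161,620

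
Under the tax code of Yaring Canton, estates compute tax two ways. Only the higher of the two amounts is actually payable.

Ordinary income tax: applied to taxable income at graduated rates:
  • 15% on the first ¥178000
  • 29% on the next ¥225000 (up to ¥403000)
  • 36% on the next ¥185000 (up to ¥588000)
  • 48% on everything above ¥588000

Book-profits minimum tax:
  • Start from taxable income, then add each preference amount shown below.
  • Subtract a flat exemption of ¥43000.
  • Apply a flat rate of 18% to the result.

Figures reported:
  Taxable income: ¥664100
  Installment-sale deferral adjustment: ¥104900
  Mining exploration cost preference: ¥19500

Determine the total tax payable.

Book-profits minimum tax:
  Adjusted income: ¥664100 + ¥104900 + ¥19500 = ¥788500
  Less exemption ¥43000 → base ¥745500
  ¥745500 × 18% = ¥134190

Ordinary income tax:
  ¥178000 × 15% = ¥26700
  ¥225000 × 29% = ¥65250
  ¥185000 × 36% = ¥66600
  ¥76100 × 48% = ¥36528
  → ¥195078

¥195078 > ¥134190, so the ordinary income tax governs.

¥195078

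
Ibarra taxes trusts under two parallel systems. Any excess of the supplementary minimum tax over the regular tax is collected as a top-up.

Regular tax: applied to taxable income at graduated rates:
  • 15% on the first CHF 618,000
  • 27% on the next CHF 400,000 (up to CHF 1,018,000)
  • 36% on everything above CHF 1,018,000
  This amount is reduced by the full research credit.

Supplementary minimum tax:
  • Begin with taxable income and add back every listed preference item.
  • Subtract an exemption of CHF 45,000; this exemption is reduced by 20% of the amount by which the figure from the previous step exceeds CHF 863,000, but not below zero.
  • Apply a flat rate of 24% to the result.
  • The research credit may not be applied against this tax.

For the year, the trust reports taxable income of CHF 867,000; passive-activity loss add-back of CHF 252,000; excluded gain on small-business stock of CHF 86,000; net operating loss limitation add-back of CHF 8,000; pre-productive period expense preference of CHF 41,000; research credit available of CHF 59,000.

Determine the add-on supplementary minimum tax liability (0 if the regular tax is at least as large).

Supplementary minimum tax:
  Adjusted income: CHF 867,000 + CHF 252,000 + CHF 86,000 + CHF 8,000 + CHF 41,000 = CHF 1,254,000
  Exemption: 20% × (CHF 1,254,000 − CHF 863,000) = CHF 78,200 ≥ CHF 45,000, so the exemption is fully phased out
  Base: CHF 1,254,000 − CHF 0 = CHF 1,254,000
  CHF 1,254,000 × 24% = CHF 300,960

Regular tax:
  CHF 618,000 × 15% = CHF 92,700
  CHF 249,000 × 27% = CHF 67,230
  → CHF 159,930
  Less research credit CHF 59,000 → CHF 100,930

Excess of supplementary minimum tax over regular tax: CHF 300,960 − CHF 100,930 = CHF 200,030.

CHF 200,030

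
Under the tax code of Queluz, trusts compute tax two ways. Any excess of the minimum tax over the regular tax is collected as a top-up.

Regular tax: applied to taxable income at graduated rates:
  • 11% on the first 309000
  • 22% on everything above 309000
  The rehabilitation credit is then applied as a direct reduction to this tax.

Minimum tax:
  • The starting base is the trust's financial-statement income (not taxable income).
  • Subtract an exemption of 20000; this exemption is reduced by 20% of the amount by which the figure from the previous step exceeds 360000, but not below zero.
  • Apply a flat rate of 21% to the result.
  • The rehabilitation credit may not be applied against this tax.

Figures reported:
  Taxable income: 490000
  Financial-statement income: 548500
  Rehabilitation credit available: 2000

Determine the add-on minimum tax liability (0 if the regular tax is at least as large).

43375

Minimum tax:
  Base (financial-statement income): 548500
  Exemption: 20% × (548500 − 360000) = 37700 ≥ 20000, so the exemption is fully phased out
  Base: 548500 − 0 = 548500
  548500 × 21% = 115185

Regular tax:
  309000 × 11% = 33990
  181000 × 22% = 39820
  → 73810
  Less rehabilitation credit 2000 → 71810

Excess of minimum tax over regular tax: 115185 − 71810 = 43375.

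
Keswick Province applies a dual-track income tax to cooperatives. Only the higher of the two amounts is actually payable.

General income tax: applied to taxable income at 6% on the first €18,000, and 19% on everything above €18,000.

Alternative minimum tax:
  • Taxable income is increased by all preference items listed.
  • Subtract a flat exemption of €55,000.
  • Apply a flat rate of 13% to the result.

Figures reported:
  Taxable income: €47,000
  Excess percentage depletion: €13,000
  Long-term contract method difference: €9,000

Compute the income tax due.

General income tax:
  €18,000 × 6% = €1,080
  €29,000 × 19% = €5,510
  → €6,590

Alternative minimum tax:
  Adjusted income: €47,000 + €13,000 + €9,000 = €69,000
  Less exemption €55,000 → base €14,000
  €14,000 × 13% = €1,820

€6,590 > €1,820, so the general income tax governs.

€6,590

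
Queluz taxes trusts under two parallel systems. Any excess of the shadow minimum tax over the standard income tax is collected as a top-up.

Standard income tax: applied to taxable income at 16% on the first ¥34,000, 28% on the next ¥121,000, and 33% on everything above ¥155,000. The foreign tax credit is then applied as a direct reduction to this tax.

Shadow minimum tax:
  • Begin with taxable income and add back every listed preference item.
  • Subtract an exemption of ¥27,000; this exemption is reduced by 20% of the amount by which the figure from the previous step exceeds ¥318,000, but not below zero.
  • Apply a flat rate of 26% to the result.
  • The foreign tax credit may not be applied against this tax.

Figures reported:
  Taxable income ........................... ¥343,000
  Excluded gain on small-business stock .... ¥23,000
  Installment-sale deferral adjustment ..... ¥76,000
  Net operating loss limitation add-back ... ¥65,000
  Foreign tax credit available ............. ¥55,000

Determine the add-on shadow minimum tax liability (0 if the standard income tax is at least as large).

Standard income tax:
  ¥34,000 × 16% = ¥5,440
  ¥121,000 × 28% = ¥33,880
  ¥188,000 × 33% = ¥62,040
  → ¥101,360
  Less foreign tax credit ¥55,000 → ¥46,360

Shadow minimum tax:
  Adjusted income: ¥343,000 + ¥23,000 + ¥76,000 + ¥65,000 = ¥507,000
  Exemption: 20% × (¥507,000 − ¥318,000) = ¥37,800 ≥ ¥27,000, so the exemption is fully phased out
  Base: ¥507,000 − ¥0 = ¥507,000
  ¥507,000 × 26% = ¥131,820

Excess of shadow minimum tax over standard income tax: ¥131,820 − ¥46,360 = ¥85,460.

¥85,460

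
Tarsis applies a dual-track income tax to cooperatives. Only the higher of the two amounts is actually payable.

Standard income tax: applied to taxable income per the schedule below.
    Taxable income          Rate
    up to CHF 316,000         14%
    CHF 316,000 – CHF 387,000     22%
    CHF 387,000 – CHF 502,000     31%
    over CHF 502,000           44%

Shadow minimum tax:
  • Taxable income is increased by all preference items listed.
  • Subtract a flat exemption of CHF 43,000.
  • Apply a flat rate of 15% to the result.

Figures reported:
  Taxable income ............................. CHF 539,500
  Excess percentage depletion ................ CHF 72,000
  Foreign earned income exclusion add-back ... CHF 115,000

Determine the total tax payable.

CHF 112,010

Standard income tax:
  CHF 316,000 × 14% = CHF 44,240
  CHF 71,000 × 22% = CHF 15,620
  CHF 115,000 × 31% = CHF 35,650
  CHF 37,500 × 44% = CHF 16,500
  → CHF 112,010

Shadow minimum tax:
  Adjusted income: CHF 539,500 + CHF 72,000 + CHF 115,000 = CHF 726,500
  Less exemption CHF 43,000 → base CHF 683,500
  CHF 683,500 × 15% = CHF 102,525

CHF 112,010 > CHF 102,525, so the standard income tax governs.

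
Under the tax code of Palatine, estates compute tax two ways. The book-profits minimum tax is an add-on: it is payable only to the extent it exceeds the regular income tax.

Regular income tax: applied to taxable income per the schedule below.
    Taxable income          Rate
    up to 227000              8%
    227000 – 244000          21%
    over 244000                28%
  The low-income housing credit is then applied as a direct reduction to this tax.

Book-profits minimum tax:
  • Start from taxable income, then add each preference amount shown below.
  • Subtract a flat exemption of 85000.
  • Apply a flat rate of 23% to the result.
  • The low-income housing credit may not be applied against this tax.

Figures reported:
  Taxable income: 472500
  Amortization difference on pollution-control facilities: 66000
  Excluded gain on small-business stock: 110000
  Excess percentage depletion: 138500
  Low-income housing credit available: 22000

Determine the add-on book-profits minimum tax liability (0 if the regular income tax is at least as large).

Book-profits minimum tax:
  Adjusted income: 472500 + 66000 + 110000 + 138500 = 787000
  Less exemption 85000 → base 702000
  702000 × 23% = 161460

Regular income tax:
  227000 × 8% = 18160
  17000 × 21% = 3570
  228500 × 28% = 63980
  → 85710
  Less low-income housing credit 22000 → 63710

Excess of book-profits minimum tax over regular income tax: 161460 − 63710 = 97750.

97750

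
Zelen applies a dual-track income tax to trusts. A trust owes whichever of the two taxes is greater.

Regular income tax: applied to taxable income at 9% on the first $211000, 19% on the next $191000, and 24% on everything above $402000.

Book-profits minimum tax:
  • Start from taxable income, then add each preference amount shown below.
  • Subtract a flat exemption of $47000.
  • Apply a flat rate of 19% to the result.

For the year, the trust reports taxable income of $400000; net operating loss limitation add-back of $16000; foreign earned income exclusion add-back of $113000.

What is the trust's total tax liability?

$91580

Regular income tax:
  $211000 × 9% = $18990
  $189000 × 19% = $35910
  → $54900

Book-profits minimum tax:
  Adjusted income: $400000 + $16000 + $113000 = $529000
  Less exemption $47000 → base $482000
  $482000 × 19% = $91580

$91580 > $54900, so the book-profits minimum tax is the binding amount.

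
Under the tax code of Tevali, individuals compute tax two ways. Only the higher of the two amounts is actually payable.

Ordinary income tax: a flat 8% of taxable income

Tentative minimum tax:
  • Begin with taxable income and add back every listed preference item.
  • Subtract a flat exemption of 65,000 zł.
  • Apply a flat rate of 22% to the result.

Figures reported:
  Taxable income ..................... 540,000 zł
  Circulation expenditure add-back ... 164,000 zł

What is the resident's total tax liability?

Ordinary income tax:
  540,000 zł × 8% = 43,200 zł

Tentative minimum tax:
  Adjusted income: 540,000 zł + 164,000 zł = 704,000 zł
  Less exemption 65,000 zł → base 639,000 zł
  639,000 zł × 22% = 140,580 zł

140,580 zł > 43,200 zł, so the tentative minimum tax is the binding amount.

140,580 zł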